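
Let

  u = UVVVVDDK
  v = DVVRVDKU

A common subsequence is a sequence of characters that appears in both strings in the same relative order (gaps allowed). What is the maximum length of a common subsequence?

5

Taking V (u #2, v #2); then V (u #3, v #3); then V (u #5, v #5); then D (u #7, v #6); then K (u #8, v #7) gives a common subsequence of length 5. Since dp[8][8] = 5, nothing longer is possible.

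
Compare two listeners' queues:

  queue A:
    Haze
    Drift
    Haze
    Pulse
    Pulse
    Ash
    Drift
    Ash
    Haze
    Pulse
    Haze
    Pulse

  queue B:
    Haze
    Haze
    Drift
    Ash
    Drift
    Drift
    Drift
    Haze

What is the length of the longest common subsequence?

5

One common subsequence of length 5: Haze [1,2] → Drift [2,3] → Ash [6,4] → Drift [7,7] → Haze [11,8], and the DP table's final entry dp[12][8] is also 5, so no common subsequence is longer.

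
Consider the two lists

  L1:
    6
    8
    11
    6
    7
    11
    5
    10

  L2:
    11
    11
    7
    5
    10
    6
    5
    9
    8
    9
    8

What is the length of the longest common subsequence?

Let dp[i][j] be the LCS length of the first i values of L1 and the first j values of L2. dp[i][j] = dp[i-1][j-1]+1 when the i-th and j-th values match, else max(dp[i-1][j], dp[i][j-1]).
    · 11 11  7  5 10  6  5  9  8  9  8
 ·  0  0  0  0  0  0  0  0  0  0  0  0
 6  0  0  0  0  0  0  1  1  1  1  1  1
 8  0  0  0  0  0  0  1  1  1  2  2  2
11  0  1  1  1  1  1  1  1  1  2  2  2
 6  0  1  1  1  1  1  2  2  2  2  2  2
 7  0  1  1  2  2  2  2  2  2  2  2  2
11  0  1  2  2  2  2  2  2  2  2  2  2
 5  0  1  2  2  3  3  3  3  3  3  3  3
10  0  1  2  2  3  4  4  4  4  4  4  4
dp[8][11] = 4. One LCS (by backtracking along matches): 11, 7, 5, 10.

4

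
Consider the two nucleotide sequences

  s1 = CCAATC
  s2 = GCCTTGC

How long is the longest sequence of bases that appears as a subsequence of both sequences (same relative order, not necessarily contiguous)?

4

Let dp[i][j] be the LCS length of the first i bases of s1 and the first j bases of s2. dp[i][j] = dp[i-1][j-1]+1 when the i-th and j-th bases match, else max(dp[i-1][j], dp[i][j-1]).
    ·  G  C  C  T  T  G  C
 ·  0  0  0  0  0  0  0  0
 C  0  0  1  1  1  1  1  1
 C  0  0  1  2  2  2  2  2
 A  0  0  1  2  2  2  2  2
 A  0  0  1  2  2  2  2  2
 T  0  0  1  2  3  3  3  3
 C  0  0  1  2  3  3  3  4
dp[6][7] = 4. One LCS (by backtracking along matches): CCTC.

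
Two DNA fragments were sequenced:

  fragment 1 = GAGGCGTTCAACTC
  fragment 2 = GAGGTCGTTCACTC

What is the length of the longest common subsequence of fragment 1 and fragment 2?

Taking G (fragment 1 #1, fragment 2 #1), then A (fragment 1 #2, fragment 2 #2), then G (fragment 1 #3, fragment 2 #3), then G (fragment 1 #4, fragment 2 #4), then C (fragment 1 #5, fragment 2 #6), then G (fragment 1 #6, fragment 2 #7), then T (fragment 1 #7, fragment 2 #8), then T (fragment 1 #8, fragment 2 #9), then C (fragment 1 #9, fragment 2 #10), then A (fragment 1 #11, fragment 2 #11), then C (fragment 1 #12, fragment 2 #12), then T (fragment 1 #13, fragment 2 #13), then C (fragment 1 #14, fragment 2 #14) gives a common subsequence of length 13. Since dp[14][14] = 13, nothing longer is possible.

13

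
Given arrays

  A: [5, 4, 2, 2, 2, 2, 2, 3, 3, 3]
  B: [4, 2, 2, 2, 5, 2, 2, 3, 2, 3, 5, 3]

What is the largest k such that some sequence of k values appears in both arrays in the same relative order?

Match 4 at A[2]=B[1] → 2 at A[3]=B[2] → 2 at A[4]=B[3] → 2 at A[5]=B[4] → 2 at A[6]=B[6] → 2 at A[7]=B[7] → 3 at A[8]=B[8] → 3 at A[9]=B[10] → 3 at A[10]=B[12] — 9 values in the same relative order in both. Since dp[10][12] = 9, nothing longer is possible.

9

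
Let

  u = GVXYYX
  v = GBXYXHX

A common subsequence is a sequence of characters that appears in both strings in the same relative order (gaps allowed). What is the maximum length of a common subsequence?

Match G (u #1, v #1); then X (u #3, v #3); then Y (u #4, v #4); then X (u #6, v #7) — 4 characters in the same relative order in both. The LCS DP gives dp[6][7] = 4, so this is optimal.

4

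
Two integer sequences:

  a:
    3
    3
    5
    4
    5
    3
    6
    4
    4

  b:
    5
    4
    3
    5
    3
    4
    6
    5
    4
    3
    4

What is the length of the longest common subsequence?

7

Match 5 at a[3]=b[1], 4 at a[4]=b[2], 5 at a[5]=b[4], 3 at a[6]=b[5], 6 at a[7]=b[7], 4 at a[8]=b[9], 4 at a[9]=b[11] — 7 values in the same relative order in both, and the DP table's final entry dp[9][11] is also 7, so no common subsequence is longer.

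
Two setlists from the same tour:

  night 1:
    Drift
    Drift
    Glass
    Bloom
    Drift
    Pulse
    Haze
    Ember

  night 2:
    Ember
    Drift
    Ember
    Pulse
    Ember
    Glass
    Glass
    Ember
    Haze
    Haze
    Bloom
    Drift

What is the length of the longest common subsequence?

4

Match Drift at night 1[1]=night 2[2] → Glass at night 1[3]=night 2[7] → Bloom at night 1[4]=night 2[11] → Drift at night 1[5]=night 2[12] — 4 songs in the same relative order in both. Since dp[8][12] = 4, nothing longer is possible.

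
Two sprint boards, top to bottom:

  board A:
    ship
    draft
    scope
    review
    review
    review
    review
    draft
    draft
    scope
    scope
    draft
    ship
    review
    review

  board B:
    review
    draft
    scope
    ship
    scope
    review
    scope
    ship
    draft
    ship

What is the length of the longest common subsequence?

6

Pick ship at board A[1]=board B[4] → scope at board A[3]=board B[5] → review at board A[7]=board B[6] → scope at board A[10]=board B[7] → draft at board A[12]=board B[9] → ship at board A[13]=board B[10]; all 6 tasks appear in both, in order. dp[15][10] = 6 confirms this is the maximum.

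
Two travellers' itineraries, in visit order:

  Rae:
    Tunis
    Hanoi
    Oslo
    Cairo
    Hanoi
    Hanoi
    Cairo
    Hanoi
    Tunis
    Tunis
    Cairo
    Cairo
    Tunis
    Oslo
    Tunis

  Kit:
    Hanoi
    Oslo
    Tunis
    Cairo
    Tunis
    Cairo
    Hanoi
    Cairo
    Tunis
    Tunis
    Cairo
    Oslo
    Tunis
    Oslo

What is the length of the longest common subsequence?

10

One common subsequence of length 10: Hanoi (Rae #2, Kit #1); then Oslo (Rae #3, Kit #2); then Cairo (Rae #4, Kit #6); then Hanoi (Rae #6, Kit #7); then Cairo (Rae #7, Kit #8); then Tunis (Rae #9, Kit #9); then Tunis (Rae #10, Kit #10); then Cairo (Rae #11, Kit #11); then Tunis (Rae #13, Kit #13); then Oslo (Rae #14, Kit #14), and the DP table's final entry dp[15][14] is also 10, so no common subsequence is longer.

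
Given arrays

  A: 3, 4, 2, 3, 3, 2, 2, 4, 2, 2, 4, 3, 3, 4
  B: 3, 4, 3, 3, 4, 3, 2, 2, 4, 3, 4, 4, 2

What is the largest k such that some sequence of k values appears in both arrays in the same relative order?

10

Match 3 (A #1, B #1); then 4 (A #2, B #2); then 3 (A #4, B #3); then 3 (A #5, B #4); then 4 (A #8, B #5); then 2 (A #9, B #7); then 2 (A #10, B #8); then 4 (A #11, B #9); then 3 (A #12, B #10); then 4 (A #14, B #12) — 10 values in the same relative order in both. The LCS DP gives dp[14][13] = 10, so this is optimal.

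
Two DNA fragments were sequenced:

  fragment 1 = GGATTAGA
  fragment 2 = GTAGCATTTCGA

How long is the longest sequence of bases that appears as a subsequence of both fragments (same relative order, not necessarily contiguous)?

Let dp[i][j] be the LCS length of the first i bases of fragment 1 and the first j bases of fragment 2. dp[i][j] = dp[i-1][j-1]+1 when the i-th and j-th bases match, else max(dp[i-1][j], dp[i][j-1]).
    ·  G  T  A  G  C  A  T  T  T  C  G  A
 ·  0  0  0  0  0  0  0  0  0  0  0  0  0
 G  0  1  1  1  1  1  1  1  1  1  1  1  1
 G  0  1  1  1  2  2  2  2  2  2  2  2  2
 A  0  1  1  2  2  2  3  3  3  3  3  3  3
 T  0  1  2  2  2  2  3  4  4  4  4  4  4
 T  0  1  2  2  2  2  3  4  5  5  5  5  5
 A  0  1  2  3  3  3  3  4  5  5  5  5  6
 G  0  1  2  3  4  4  4  4  5  5  5  6  6
 A  0  1  2  3  4  4  5  5  5  5  5  6  7
dp[8][12] = 7. One LCS (by backtracking along matches): GGATTGA.

7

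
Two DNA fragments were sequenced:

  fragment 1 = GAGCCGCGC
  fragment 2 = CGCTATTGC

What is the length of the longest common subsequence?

Pick C at fragment 1[5]=fragment 2[1], then G at fragment 1[6]=fragment 2[2], then C at fragment 1[7]=fragment 2[3], then G at fragment 1[8]=fragment 2[8], then C at fragment 1[9]=fragment 2[9]; all 5 bases appear in both, in order, and the DP table's final entry dp[9][9] is also 5, so no common subsequence is longer.

5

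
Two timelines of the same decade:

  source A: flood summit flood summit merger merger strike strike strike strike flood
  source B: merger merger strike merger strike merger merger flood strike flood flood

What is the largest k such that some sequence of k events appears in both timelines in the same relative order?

One common subsequence of length 6: merger at source A[5]=source B[1], then merger at source A[6]=source B[2], then strike at source A[7]=source B[3], then strike at source A[8]=source B[5], then strike at source A[9]=source B[9], then flood at source A[11]=source B[11], and the DP table's final entry dp[11][11] is also 6, so no common subsequence is longer.

6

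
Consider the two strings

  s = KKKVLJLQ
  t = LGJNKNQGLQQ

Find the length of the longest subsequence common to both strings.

4

One common subsequence of length 4: L (s #5, t #1) → J (s #6, t #3) → L (s #7, t #9) → Q (s #8, t #11). Since dp[8][11] = 4, nothing longer is possible.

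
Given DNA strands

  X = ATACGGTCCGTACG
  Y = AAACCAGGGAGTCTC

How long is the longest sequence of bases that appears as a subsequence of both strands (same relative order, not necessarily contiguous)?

9

One common subsequence of length 9: A [1,2] → A [3,3] → C [4,5] → G [5,9] → G [6,11] → T [7,12] → C [9,13] → T [11,14] → C [13,15]. dp[14][15] = 9 confirms this is the maximum.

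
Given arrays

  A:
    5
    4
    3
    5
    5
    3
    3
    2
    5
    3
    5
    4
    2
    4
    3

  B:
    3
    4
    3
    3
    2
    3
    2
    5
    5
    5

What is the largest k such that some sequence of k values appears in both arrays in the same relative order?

Let dp[i][j] be the LCS length of the first i values of A and the first j values of B. dp[i][j] = dp[i-1][j-1]+1 when the i-th and j-th values match, else max(dp[i-1][j], dp[i][j-1]).
    ·  3  4  3  3  2  3  2  5  5  5
 ·  0  0  0  0  0  0  0  0  0  0  0
 5  0  0  0  0  0  0  0  0  1  1  1
 4  0  0  1  1  1  1  1  1  1  1  1
 3  0  1  1  2  2  2  2  2  2  2  2
 5  0  1  1  2  2  2  2  2  3  3  3
 5  0  1  1  2  2  2  2  2  3  4  4
 3  0  1  1  2  3  3  3  3  3  4  4
 3  0  1  1  2  3  3  4  4  4  4  4
 2  0  1  1  2  3  4  4  5  5  5  5
 5  0  1  1  2  3  4  4  5  6  6  6
 3  0  1  1  2  3  4  5  5  6  6  6
 5  0  1  1  2  3  4  5  5  6  7  7
 4  0  1  2  2  3  4  5  5  6  7  7
 2  0  1  2  2  3  4  5  6  6  7  7
 4  0  1  2  2  3  4  5  6  6  7  7
 3  0  1  2  3  3  4  5  6  6  7  7
dp[15][10] = 7. One LCS (by backtracking along matches): 4, 3, 3, 3, 2, 5, 5.

7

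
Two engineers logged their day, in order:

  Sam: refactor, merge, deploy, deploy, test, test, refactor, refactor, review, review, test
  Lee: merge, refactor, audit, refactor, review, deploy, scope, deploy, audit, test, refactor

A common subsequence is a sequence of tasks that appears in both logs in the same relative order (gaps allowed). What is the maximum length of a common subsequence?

5

Pick refactor [1,4], deploy [3,6], deploy [4,8], test [6,10], refactor [8,11]; all 5 tasks appear in both, in order, and the DP table's final entry dp[11][11] is also 5, so no common subsequence is longer.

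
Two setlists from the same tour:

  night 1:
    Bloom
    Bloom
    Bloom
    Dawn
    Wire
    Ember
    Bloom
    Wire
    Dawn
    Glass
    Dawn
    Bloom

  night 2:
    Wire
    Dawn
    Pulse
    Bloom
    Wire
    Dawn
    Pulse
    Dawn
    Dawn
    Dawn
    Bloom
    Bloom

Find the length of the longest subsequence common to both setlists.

Match Dawn [4,2] → Bloom [7,4] → Wire [8,5] → Dawn [9,9] → Dawn [11,10] → Bloom [12,12] — 6 songs in the same relative order in both. The LCS DP gives dp[12][12] = 6, so this is optimal.

6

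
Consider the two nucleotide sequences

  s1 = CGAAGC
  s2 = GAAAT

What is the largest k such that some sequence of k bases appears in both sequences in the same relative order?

Match G at s1[2]=s2[1], A at s1[3]=s2[3], A at s1[4]=s2[4] — 3 bases in the same relative order in both. dp[6][5] = 3 confirms this is the maximum.

3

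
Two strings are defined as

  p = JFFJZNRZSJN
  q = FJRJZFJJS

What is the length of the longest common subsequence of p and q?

Match F at p[3]=q[1]; then J at p[4]=q[2]; then R at p[7]=q[3]; then Z at p[8]=q[5]; then S at p[9]=q[9] — 5 characters in the same relative order in both. Since dp[11][9] = 5, nothing longer is possible.

5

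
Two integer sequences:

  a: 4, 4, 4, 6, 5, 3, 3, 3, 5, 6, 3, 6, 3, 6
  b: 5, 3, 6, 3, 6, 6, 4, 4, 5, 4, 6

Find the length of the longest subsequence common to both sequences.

One common subsequence of length 6: 5 (a #5, b #1), 3 (a #6, b #2), 3 (a #8, b #4), 6 (a #10, b #5), 6 (a #12, b #6), 6 (a #14, b #11). dp[14][11] = 6 confirms this is the maximum.

6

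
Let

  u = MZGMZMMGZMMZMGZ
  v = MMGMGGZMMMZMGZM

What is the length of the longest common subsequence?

11

Pick M at u[1]=v[2], G at u[3]=v[3], M at u[4]=v[4], Z at u[5]=v[7], M at u[7]=v[8], M at u[10]=v[9], M at u[11]=v[10], Z at u[12]=v[11], M at u[13]=v[12], G at u[14]=v[13], Z at u[15]=v[14]; all 11 characters appear in both, in order. Since dp[15][15] = 11, nothing longer is possible.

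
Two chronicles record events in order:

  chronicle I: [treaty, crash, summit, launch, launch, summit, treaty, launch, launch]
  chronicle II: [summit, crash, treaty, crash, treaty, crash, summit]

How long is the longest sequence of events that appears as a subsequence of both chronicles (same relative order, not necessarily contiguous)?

One common subsequence of length 3: treaty [1,5]; then crash [2,6]; then summit [6,7]. The LCS DP gives dp[9][7] = 3, so this is optimal.

3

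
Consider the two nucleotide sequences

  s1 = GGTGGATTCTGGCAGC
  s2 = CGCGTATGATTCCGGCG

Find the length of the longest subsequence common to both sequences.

Match G [1,2], then G [2,4], then T [3,7], then G [5,8], then A [6,9], then T [7,10], then T [8,11], then C [9,13], then G [11,14], then G [12,15], then C [13,16], then G [15,17] — 12 bases in the same relative order in both. The LCS DP gives dp[16][17] = 12, so this is optimal.

12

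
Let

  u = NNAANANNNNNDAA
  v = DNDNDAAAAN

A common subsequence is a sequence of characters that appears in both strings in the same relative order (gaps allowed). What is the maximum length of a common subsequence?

6

Let dp[i][j] be the LCS length of the first i characters of u and the first j characters of v. dp[i][j] = dp[i-1][j-1]+1 when the i-th and j-th characters match, else max(dp[i-1][j], dp[i][j-1]).
    ·  D  N  D  N  D  A  A  A  A  N
 ·  0  0  0  0  0  0  0  0  0  0  0
 N  0  0  1  1  1  1  1  1  1  1  1
 N  0  0  1  1  2  2  2  2  2  2  2
 A  0  0  1  1  2  2  3  3  3  3  3
 A  0  0  1  1  2  2  3  4  4  4  4
 N  0  0  1  1  2  2  3  4  4  4  5
 A  0  0  1  1  2  2  3  4  5  5  5
 N  0  0  1  1  2  2  3  4  5  5  6
 N  0  0  1  1  2  2  3  4  5  5  6
 N  0  0  1  1  2  2  3  4  5  5  6
 N  0  0  1  1  2  2  3  4  5  5  6
 N  0  0  1  1  2  2  3  4  5  5  6
 D  0  1  1  2  2  3  3  4  5  5  6
 A  0  1  1  2  2  3  4  4  5  6  6
 A  0  1  1  2  2  3  4  5  5  6  6
dp[14][10] = 6. One LCS (by backtracking along matches): NNAAAN.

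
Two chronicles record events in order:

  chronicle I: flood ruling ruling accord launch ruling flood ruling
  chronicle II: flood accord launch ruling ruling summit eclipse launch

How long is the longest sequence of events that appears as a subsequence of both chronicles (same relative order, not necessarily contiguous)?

5

Pick flood at chronicle I[1]=chronicle II[1], then accord at chronicle I[4]=chronicle II[2], then launch at chronicle I[5]=chronicle II[3], then ruling at chronicle I[6]=chronicle II[4], then ruling at chronicle I[8]=chronicle II[5]; all 5 events appear in both, in order, and the DP table's final entry dp[8][8] is also 5, so no common subsequence is longer.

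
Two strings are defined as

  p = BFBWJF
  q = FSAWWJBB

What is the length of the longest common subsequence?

3

Taking F (p #2, q #1), then W (p #4, q #5), then J (p #5, q #6) gives a common subsequence of length 3. The LCS DP gives dp[6][8] = 3, so this is optimal.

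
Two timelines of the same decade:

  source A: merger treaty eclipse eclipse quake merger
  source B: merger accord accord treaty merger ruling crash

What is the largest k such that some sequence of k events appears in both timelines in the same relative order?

Taking merger [1,1]; then treaty [2,4]; then merger [6,5] gives a common subsequence of length 3, and the DP table's final entry dp[6][7] is also 3, so no common subsequence is longer.

3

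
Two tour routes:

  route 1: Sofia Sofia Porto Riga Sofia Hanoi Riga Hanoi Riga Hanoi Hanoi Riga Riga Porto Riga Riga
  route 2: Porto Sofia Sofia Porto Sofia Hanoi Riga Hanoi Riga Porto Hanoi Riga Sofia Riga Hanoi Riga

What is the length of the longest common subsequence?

Taking Sofia (route 1 #1, route 2 #2), then Sofia (route 1 #2, route 2 #3), then Porto (route 1 #3, route 2 #4), then Sofia (route 1 #5, route 2 #5), then Hanoi (route 1 #6, route 2 #6), then Riga (route 1 #7, route 2 #7), then Hanoi (route 1 #8, route 2 #8), then Riga (route 1 #9, route 2 #9), then Hanoi (route 1 #11, route 2 #11), then Riga (route 1 #12, route 2 #12), then Riga (route 1 #13, route 2 #14), then Riga (route 1 #16, route 2 #16) gives a common subsequence of length 12. The LCS DP gives dp[16][16] = 12, so this is optimal.

12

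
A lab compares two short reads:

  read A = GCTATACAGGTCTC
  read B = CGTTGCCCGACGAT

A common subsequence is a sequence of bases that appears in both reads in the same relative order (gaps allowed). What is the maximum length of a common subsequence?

7

Match G (read A #1, read B #2); then T (read A #3, read B #3); then T (read A #5, read B #4); then A (read A #6, read B #10); then C (read A #7, read B #11); then A (read A #8, read B #13); then T (read A #13, read B #14) — 7 bases in the same relative order in both. Since dp[14][14] = 7, nothing longer is possible.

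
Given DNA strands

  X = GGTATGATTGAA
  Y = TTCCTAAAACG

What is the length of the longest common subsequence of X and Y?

Pick T [3,5]; then A [4,6]; then A [7,7]; then A [11,8]; then A [12,9]; all 5 bases appear in both, in order. Since dp[12][11] = 5, nothing longer is possible.

5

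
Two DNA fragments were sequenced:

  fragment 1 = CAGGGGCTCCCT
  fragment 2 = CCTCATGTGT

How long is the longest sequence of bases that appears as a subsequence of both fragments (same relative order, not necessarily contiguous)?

5

One common subsequence of length 5: C (fragment 1 #1, fragment 2 #4); then A (fragment 1 #2, fragment 2 #5); then G (fragment 1 #3, fragment 2 #7); then G (fragment 1 #6, fragment 2 #9); then T (fragment 1 #12, fragment 2 #10). dp[12][10] = 5 confirms this is the maximum.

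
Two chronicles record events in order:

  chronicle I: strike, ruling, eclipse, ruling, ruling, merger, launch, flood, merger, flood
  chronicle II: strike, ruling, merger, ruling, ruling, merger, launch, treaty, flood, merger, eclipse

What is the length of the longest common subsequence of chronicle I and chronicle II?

8

One common subsequence of length 8: strike (chronicle I #1, chronicle II #1), ruling (chronicle I #2, chronicle II #2), ruling (chronicle I #4, chronicle II #4), ruling (chronicle I #5, chronicle II #5), merger (chronicle I #6, chronicle II #6), launch (chronicle I #7, chronicle II #7), flood (chronicle I #8, chronicle II #9), merger (chronicle I #9, chronicle II #10). The LCS DP gives dp[10][11] = 8, so this is optimal.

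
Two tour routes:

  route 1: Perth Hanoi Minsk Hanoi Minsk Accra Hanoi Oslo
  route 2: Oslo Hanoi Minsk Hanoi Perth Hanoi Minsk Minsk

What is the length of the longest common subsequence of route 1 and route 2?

4

Taking Perth (route 1 #1, route 2 #5); then Hanoi (route 1 #2, route 2 #6); then Minsk (route 1 #3, route 2 #7); then Minsk (route 1 #5, route 2 #8) gives a common subsequence of length 4, and the DP table's final entry dp[8][8] is also 4, so no common subsequence is longer.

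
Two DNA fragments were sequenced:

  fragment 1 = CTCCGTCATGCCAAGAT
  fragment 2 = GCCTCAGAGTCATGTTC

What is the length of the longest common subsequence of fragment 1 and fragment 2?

10

Pick C [1,3], T [2,4], C [3,5], G [5,9], T [6,10], C [7,11], A [8,12], T [9,13], G [10,14], C [12,17]; all 10 bases appear in both, in order. Since dp[17][17] = 10, nothing longer is possible.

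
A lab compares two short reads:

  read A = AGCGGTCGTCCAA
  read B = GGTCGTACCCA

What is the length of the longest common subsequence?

One common subsequence of length 9: G at read A[4]=read B[1], then G at read A[5]=read B[2], then T at read A[6]=read B[3], then C at read A[7]=read B[4], then G at read A[8]=read B[5], then T at read A[9]=read B[6], then C at read A[10]=read B[9], then C at read A[11]=read B[10], then A at read A[13]=read B[11]. dp[13][11] = 9 confirms this is the maximum.

9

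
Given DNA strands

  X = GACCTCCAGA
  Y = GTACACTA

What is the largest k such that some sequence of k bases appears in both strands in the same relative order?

6

Pick G (X #1, Y #1) → A (X #2, Y #3) → C (X #3, Y #4) → C (X #4, Y #6) → T (X #5, Y #7) → A (X #10, Y #8); all 6 bases appear in both, in order. Since dp[10][8] = 6, nothing longer is possible.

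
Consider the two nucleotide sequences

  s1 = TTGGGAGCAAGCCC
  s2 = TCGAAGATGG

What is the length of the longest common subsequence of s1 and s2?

6

Match T at s1[1]=s2[1] → G at s1[3]=s2[3] → G at s1[5]=s2[6] → A at s1[6]=s2[7] → G at s1[7]=s2[9] → G at s1[11]=s2[10] — 6 bases in the same relative order in both. The LCS DP gives dp[14][10] = 6, so this is optimal.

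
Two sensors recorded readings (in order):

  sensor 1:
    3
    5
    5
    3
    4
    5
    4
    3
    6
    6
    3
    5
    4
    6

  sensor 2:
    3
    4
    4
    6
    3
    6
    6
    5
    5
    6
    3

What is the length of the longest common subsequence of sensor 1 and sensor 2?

One common subsequence of length 8: 3 (sensor 1 #4, sensor 2 #1), then 4 (sensor 1 #5, sensor 2 #2), then 4 (sensor 1 #7, sensor 2 #3), then 3 (sensor 1 #8, sensor 2 #5), then 6 (sensor 1 #9, sensor 2 #6), then 6 (sensor 1 #10, sensor 2 #7), then 5 (sensor 1 #12, sensor 2 #9), then 6 (sensor 1 #14, sensor 2 #10). The LCS DP gives dp[14][11] = 8, so this is optimal.

8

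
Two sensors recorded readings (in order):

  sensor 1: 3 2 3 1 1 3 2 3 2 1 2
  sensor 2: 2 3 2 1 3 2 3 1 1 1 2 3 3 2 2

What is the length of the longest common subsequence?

Match 3 at sensor 1[1]=sensor 2[5], 2 at sensor 1[2]=sensor 2[6], 3 at sensor 1[3]=sensor 2[7], 1 at sensor 1[4]=sensor 2[9], 1 at sensor 1[5]=sensor 2[10], 3 at sensor 1[6]=sensor 2[12], 3 at sensor 1[8]=sensor 2[13], 2 at sensor 1[9]=sensor 2[14], 2 at sensor 1[11]=sensor 2[15] — 9 values in the same relative order in both, and the DP table's final entry dp[11][15] is also 9, so no common subsequence is longer.

9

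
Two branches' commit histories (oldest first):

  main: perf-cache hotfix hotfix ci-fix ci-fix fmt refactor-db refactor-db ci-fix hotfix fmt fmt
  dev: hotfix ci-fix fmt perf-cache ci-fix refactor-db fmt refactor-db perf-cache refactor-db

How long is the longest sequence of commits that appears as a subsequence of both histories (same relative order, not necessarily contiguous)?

Taking hotfix [3,1], ci-fix [4,2], ci-fix [5,5], fmt [6,7], refactor-db [7,8], refactor-db [8,10] gives a common subsequence of length 6. dp[12][10] = 6 confirms this is the maximum.

6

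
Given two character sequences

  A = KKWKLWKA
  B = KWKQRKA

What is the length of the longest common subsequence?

Let dp[i][j] be the LCS length of the first i characters of A and the first j characters of B. dp[i][j] = dp[i-1][j-1]+1 when the i-th and j-th characters match, else max(dp[i-1][j], dp[i][j-1]).
    ·  K  W  K  Q  R  K  A
 ·  0  0  0  0  0  0  0  0
 K  0  1  1  1  1  1  1  1
 K  0  1  1  2  2  2  2  2
 W  0  1  2  2  2  2  2  2
 K  0  1  2  3  3  3  3  3
 L  0  1  2  3  3  3  3  3
 W  0  1  2  3  3  3  3  3
 K  0  1  2  3  3  3  4  4
 A  0  1  2  3  3  3  4  5
dp[8][7] = 5. One LCS (by backtracking along matches): KWKKA.

5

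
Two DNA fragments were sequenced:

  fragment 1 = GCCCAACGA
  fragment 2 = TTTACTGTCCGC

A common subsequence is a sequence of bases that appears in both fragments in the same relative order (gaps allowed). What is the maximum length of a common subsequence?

Let dp[i][j] be the LCS length of the first i bases of fragment 1 and the first j bases of fragment 2. dp[i][j] = dp[i-1][j-1]+1 when the i-th and j-th bases match, else max(dp[i-1][j], dp[i][j-1]).
    ·  T  T  T  A  C  T  G  T  C  C  G  C
 ·  0  0  0  0  0  0  0  0  0  0  0  0  0
 G  0  0  0  0  0  0  0  1  1  1  1  1  1
 C  0  0  0  0  0  1  1  1  1  2  2  2  2
 C  0  0  0  0  0  1  1  1  1  2  3  3  3
 C  0  0  0  0  0  1  1  1  1  2  3  3  4
 A  0  0  0  0  1  1  1  1  1  2  3  3  4
 A  0  0  0  0  1  1  1  1  1  2  3  3  4
 C  0  0  0  0  1  2  2  2  2  2  3  3  4
 G  0  0  0  0  1  2  2  3  3  3  3  4  4
 A  0  0  0  0  1  2  2  3  3  3  3  4  4
dp[9][12] = 4. One LCS (by backtracking along matches): GCCC.

4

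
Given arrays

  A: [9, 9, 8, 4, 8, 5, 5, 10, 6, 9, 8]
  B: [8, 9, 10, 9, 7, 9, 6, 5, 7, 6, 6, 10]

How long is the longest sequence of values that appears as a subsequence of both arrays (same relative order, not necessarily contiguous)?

Pick 9 at A[1]=B[4] → 9 at A[2]=B[6] → 5 at A[6]=B[8] → 10 at A[8]=B[12]; all 4 values appear in both, in order. dp[11][12] = 4 confirms this is the maximum.

4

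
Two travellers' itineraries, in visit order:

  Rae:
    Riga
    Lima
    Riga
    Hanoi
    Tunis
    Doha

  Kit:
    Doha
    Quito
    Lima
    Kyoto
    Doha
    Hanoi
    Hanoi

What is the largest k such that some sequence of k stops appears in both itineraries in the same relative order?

Taking Lima (Rae #2, Kit #3), Hanoi (Rae #4, Kit #7) gives a common subsequence of length 2. The LCS DP gives dp[6][7] = 2, so this is optimal.

2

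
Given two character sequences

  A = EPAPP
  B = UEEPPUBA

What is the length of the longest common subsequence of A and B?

3

Let dp[i][j] be the LCS length of the first i characters of A and the first j characters of B. dp[i][j] = dp[i-1][j-1]+1 when the i-th and j-th characters match, else max(dp[i-1][j], dp[i][j-1]).
    ·  U  E  E  P  P  U  B  A
 ·  0  0  0  0  0  0  0  0  0
 E  0  0  1  1  1  1  1  1  1
 P  0  0  1  1  2  2  2  2  2
 A  0  0  1  1  2  2  2  2  3
 P  0  0  1  1  2  3  3  3  3
 P  0  0  1  1  2  3  3  3  3
dp[5][8] = 3. One LCS (by backtracking along matches): EPA.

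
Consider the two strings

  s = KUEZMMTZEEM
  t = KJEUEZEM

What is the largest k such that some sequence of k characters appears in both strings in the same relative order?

6

Pick K at s[1]=t[1]; then U at s[2]=t[4]; then E at s[3]=t[5]; then Z at s[8]=t[6]; then E at s[10]=t[7]; then M at s[11]=t[8]; all 6 characters appear in both, in order. dp[11][8] = 6 confirms this is the maximum.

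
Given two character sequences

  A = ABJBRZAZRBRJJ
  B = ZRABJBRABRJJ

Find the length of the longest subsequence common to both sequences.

10

Taking A (A #1, B #3), B (A #2, B #4), J (A #3, B #5), B (A #4, B #6), R (A #5, B #7), A (A #7, B #8), B (A #10, B #9), R (A #11, B #10), J (A #12, B #11), J (A #13, B #12) gives a common subsequence of length 10. dp[13][12] = 10 confirms this is the maximum.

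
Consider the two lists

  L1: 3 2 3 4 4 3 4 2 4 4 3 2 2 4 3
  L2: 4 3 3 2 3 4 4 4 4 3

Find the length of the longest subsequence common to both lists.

Pick 3 at L1[1]=L2[3]; then 2 at L1[2]=L2[4]; then 3 at L1[6]=L2[5]; then 4 at L1[7]=L2[6]; then 4 at L1[9]=L2[7]; then 4 at L1[10]=L2[8]; then 4 at L1[14]=L2[9]; then 3 at L1[15]=L2[10]; all 8 values appear in both, in order. The LCS DP gives dp[15][10] = 8, so this is optimal.

8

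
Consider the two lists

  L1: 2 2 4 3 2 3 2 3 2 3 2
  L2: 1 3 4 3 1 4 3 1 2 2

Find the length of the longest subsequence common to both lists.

5

Taking 4 [3,3]; then 3 [4,4]; then 3 [6,7]; then 2 [9,9]; then 2 [11,10] gives a common subsequence of length 5. dp[11][10] = 5 confirms this is the maximum.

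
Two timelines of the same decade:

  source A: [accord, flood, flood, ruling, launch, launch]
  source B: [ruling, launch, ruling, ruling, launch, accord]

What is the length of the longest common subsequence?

Pick ruling [4,1], then launch [5,2], then launch [6,5]; all 3 events appear in both, in order, and the DP table's final entry dp[6][6] is also 3, so no common subsequence is longer.

3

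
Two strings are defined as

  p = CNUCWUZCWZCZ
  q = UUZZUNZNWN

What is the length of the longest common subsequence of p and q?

5

Taking U at p[3]=q[1] → U at p[6]=q[2] → Z at p[7]=q[3] → Z at p[10]=q[4] → Z at p[12]=q[7] gives a common subsequence of length 5. The LCS DP gives dp[12][10] = 5, so this is optimal.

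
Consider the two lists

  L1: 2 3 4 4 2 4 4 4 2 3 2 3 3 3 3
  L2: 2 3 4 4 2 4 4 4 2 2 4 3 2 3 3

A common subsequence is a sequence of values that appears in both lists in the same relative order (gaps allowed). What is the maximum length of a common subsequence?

13

Taking 2 at L1[1]=L2[1]; then 3 at L1[2]=L2[2]; then 4 at L1[3]=L2[3]; then 4 at L1[4]=L2[4]; then 2 at L1[5]=L2[5]; then 4 at L1[6]=L2[6]; then 4 at L1[7]=L2[7]; then 4 at L1[8]=L2[8]; then 2 at L1[9]=L2[10]; then 3 at L1[10]=L2[12]; then 2 at L1[11]=L2[13]; then 3 at L1[14]=L2[14]; then 3 at L1[15]=L2[15] gives a common subsequence of length 13. The LCS DP gives dp[15][15] = 13, so this is optimal.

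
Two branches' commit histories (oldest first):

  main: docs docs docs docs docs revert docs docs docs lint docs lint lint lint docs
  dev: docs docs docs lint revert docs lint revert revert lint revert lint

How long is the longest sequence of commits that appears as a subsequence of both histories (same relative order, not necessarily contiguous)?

Pick docs (main #1, dev #1); then docs (main #2, dev #2); then docs (main #3, dev #3); then revert (main #6, dev #5); then docs (main #9, dev #6); then lint (main #10, dev #7); then lint (main #12, dev #10); then lint (main #14, dev #12); all 8 commits appear in both, in order. dp[15][12] = 8 confirms this is the maximum.

8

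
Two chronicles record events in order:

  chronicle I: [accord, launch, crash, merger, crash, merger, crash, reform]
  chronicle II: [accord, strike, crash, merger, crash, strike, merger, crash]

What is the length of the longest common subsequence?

6

Match accord [1,1], then crash [3,3], then merger [4,4], then crash [5,5], then merger [6,7], then crash [7,8] — 6 events in the same relative order in both, and the DP table's final entry dp[8][8] is also 6, so no common subsequence is longer.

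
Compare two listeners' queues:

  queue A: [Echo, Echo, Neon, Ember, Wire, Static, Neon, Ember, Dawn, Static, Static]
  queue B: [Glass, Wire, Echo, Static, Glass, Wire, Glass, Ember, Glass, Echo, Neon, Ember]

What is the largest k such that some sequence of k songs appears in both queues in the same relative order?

4

Taking Echo at queue A[1]=queue B[3], Echo at queue A[2]=queue B[10], Neon at queue A[7]=queue B[11], Ember at queue A[8]=queue B[12] gives a common subsequence of length 4, and the DP table's final entry dp[11][12] is also 4, so no common subsequence is longer.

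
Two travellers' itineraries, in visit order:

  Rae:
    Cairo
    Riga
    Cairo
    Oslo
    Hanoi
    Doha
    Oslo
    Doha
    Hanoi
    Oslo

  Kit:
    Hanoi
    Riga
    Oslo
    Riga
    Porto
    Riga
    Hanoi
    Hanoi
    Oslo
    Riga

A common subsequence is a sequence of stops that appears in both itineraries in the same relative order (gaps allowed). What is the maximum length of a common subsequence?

5

Match Riga [2,2], then Oslo [4,3], then Hanoi [5,7], then Hanoi [9,8], then Oslo [10,9] — 5 stops in the same relative order in both. The LCS DP gives dp[10][10] = 5, so this is optimal.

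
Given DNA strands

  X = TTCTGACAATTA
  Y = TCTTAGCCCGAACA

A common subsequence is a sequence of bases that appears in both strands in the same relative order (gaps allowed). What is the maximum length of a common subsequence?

8

Taking T at X[1]=Y[1]; then T at X[2]=Y[3]; then T at X[4]=Y[4]; then G at X[5]=Y[6]; then C at X[7]=Y[9]; then A at X[8]=Y[11]; then A at X[9]=Y[12]; then A at X[12]=Y[14] gives a common subsequence of length 8. dp[12][14] = 8 confirms this is the maximum.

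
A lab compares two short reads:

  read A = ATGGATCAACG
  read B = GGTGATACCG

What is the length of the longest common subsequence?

Pick T at read A[2]=read B[3], G at read A[4]=read B[4], A at read A[5]=read B[5], T at read A[6]=read B[6], C at read A[7]=read B[8], C at read A[10]=read B[9], G at read A[11]=read B[10]; all 7 bases appear in both, in order. Since dp[11][10] = 7, nothing longer is possible.

7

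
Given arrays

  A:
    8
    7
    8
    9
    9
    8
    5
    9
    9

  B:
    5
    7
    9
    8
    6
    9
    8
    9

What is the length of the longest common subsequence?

5

Taking 7 [2,2] → 8 [3,4] → 9 [5,6] → 8 [6,7] → 9 [9,8] gives a common subsequence of length 5, and the DP table's final entry dp[9][8] is also 5, so no common subsequence is longer.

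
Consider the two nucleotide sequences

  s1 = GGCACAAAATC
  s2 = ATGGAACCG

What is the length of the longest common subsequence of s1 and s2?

Let dp[i][j] be the LCS length of the first i bases of s1 and the first j bases of s2. dp[i][j] = dp[i-1][j-1]+1 when the i-th and j-th bases match, else max(dp[i-1][j], dp[i][j-1]).
    ·  A  T  G  G  A  A  C  C  G
 ·  0  0  0  0  0  0  0  0  0  0
 G  0  0  0  1  1  1  1  1  1  1
 G  0  0  0  1  2  2  2  2  2  2
 C  0  0  0  1  2  2  2  3  3  3
 A  0  1  1  1  2  3  3  3  3  3
 C  0  1  1  1  2  3  3  4  4  4
 A  0  1  1  1  2  3  4  4  4  4
 A  0  1  1  1  2  3  4  4  4  4
 A  0  1  1  1  2  3  4  4  4  4
 A  0  1  1  1  2  3  4  4  4  4
 T  0  1  2  2  2  3  4  4  4  4
 C  0  1  2  2  2  3  4  5  5  5
dp[11][9] = 5. One LCS (by backtracking along matches): GGACC.

5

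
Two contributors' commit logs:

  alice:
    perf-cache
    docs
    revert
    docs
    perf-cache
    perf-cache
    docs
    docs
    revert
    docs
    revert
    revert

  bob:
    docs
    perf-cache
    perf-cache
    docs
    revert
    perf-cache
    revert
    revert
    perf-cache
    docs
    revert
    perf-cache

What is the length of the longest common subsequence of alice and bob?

7

Pick perf-cache [1,3] → docs [2,4] → revert [3,5] → perf-cache [5,6] → perf-cache [6,9] → docs [8,10] → revert [9,11]; all 7 commits appear in both, in order. Since dp[12][12] = 7, nothing longer is possible.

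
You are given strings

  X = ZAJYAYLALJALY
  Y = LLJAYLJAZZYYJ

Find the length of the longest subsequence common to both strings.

Pick J [3,3]; then A [5,4]; then Y [6,5]; then L [9,6]; then J [10,7]; then A [11,8]; then Y [13,12]; all 7 characters appear in both, in order. Since dp[13][13] = 7, nothing longer is possible.

7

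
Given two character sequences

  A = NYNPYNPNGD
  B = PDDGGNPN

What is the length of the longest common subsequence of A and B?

4

Let dp[i][j] be the LCS length of the first i characters of A and the first j characters of B. dp[i][j] = dp[i-1][j-1]+1 when the i-th and j-th characters match, else max(dp[i-1][j], dp[i][j-1]).
    ·  P  D  D  G  G  N  P  N
 ·  0  0  0  0  0  0  0  0  0
 N  0  0  0  0  0  0  1  1  1
 Y  0  0  0  0  0  0  1  1  1
 N  0  0  0  0  0  0  1  1  2
 P  0  1  1  1  1  1  1  2  2
 Y  0  1  1  1  1  1  1  2  2
 N  0  1  1  1  1  1  2  2  3
 P  0  1  1  1  1  1  2  3  3
 N  0  1  1  1  1  1  2  3  4
 G  0  1  1  1  2  2  2  3  4
 D  0  1  2  2  2  2  2  3  4
dp[10][8] = 4. One LCS (by backtracking along matches): PNPN.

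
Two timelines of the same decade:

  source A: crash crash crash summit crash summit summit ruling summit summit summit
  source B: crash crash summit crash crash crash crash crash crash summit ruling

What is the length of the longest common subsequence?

Taking crash at source A[1]=source B[6] → crash at source A[2]=source B[7] → crash at source A[3]=source B[8] → crash at source A[5]=source B[9] → summit at source A[7]=source B[10] → ruling at source A[8]=source B[11] gives a common subsequence of length 6, and the DP table's final entry dp[11][11] is also 6, so no common subsequence is longer.

6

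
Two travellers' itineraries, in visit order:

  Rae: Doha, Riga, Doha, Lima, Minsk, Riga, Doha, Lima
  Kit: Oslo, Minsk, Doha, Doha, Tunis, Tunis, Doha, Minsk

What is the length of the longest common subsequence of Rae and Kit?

3

Match Doha at Rae[1]=Kit[4], Doha at Rae[3]=Kit[7], Minsk at Rae[5]=Kit[8] — 3 stops in the same relative order in both, and the DP table's final entry dp[8][8] is also 3, so no common subsequence is longer.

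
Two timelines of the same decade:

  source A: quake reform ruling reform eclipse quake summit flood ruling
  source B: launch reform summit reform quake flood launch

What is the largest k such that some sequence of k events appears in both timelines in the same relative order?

4

Taking reform at source A[2]=source B[2], reform at source A[4]=source B[4], quake at source A[6]=source B[5], flood at source A[8]=source B[6] gives a common subsequence of length 4. Since dp[9][7] = 4, nothing longer is possible.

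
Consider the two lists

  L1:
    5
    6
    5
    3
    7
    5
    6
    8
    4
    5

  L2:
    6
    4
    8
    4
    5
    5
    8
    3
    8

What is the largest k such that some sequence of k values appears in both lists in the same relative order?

4

Match 5 (L1 #1, L2 #5), then 5 (L1 #3, L2 #6), then 3 (L1 #4, L2 #8), then 8 (L1 #8, L2 #9) — 4 values in the same relative order in both. Since dp[10][9] = 4, nothing longer is possible.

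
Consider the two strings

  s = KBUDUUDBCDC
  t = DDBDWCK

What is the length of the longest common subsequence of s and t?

5

Let dp[i][j] be the LCS length of the first i characters of s and the first j characters of t. dp[i][j] = dp[i-1][j-1]+1 when the i-th and j-th characters match, else max(dp[i-1][j], dp[i][j-1]).
    ·  D  D  B  D  W  C  K
 ·  0  0  0  0  0  0  0  0
 K  0  0  0  0  0  0  0  1
 B  0  0  0  1  1  1  1  1
 U  0  0  0  1  1  1  1  1
 D  0  1  1  1  2  2  2  2
 U  0  1  1  1  2  2  2  2
 U  0  1  1  1  2  2  2  2
 D  0  1  2  2  2  2  2  2
 B  0  1  2  3  3  3  3  3
 C  0  1  2  3  3  3  4  4
 D  0  1  2  3  4  4  4  4
 C  0  1  2  3  4  4  5  5
dp[11][7] = 5. One LCS (by backtracking along matches): DDBDC.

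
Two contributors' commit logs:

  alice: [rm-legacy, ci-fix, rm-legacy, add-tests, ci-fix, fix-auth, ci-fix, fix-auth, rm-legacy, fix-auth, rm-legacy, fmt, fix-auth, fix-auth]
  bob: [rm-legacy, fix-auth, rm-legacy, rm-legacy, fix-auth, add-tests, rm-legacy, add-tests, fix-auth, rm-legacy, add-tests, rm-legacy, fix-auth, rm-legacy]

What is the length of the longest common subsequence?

One common subsequence of length 7: rm-legacy (alice #1, bob #4) → rm-legacy (alice #3, bob #7) → add-tests (alice #4, bob #8) → fix-auth (alice #6, bob #9) → rm-legacy (alice #9, bob #12) → fix-auth (alice #10, bob #13) → rm-legacy (alice #11, bob #14). dp[14][14] = 7 confirms this is the maximum.

7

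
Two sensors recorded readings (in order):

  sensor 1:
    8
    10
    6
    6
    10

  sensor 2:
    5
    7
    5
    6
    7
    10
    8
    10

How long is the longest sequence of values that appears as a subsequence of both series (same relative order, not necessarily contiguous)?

2

Let dp[i][j] be the LCS length of the first i values of sensor 1 and the first j values of sensor 2. dp[i][j] = dp[i-1][j-1]+1 when the i-th and j-th values match, else max(dp[i-1][j], dp[i][j-1]).
    ·  5  7  5  6  7 10  8 10
 ·  0  0  0  0  0  0  0  0  0
 8  0  0  0  0  0  0  0  1  1
10  0  0  0  0  0  0  1  1  2
 6  0  0  0  0  1  1  1  1  2
 6  0  0  0  0  1  1  1  1  2
10  0  0  0  0  1  1  2  2  2
dp[5][8] = 2. One LCS (by backtracking along matches): 8, 10.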